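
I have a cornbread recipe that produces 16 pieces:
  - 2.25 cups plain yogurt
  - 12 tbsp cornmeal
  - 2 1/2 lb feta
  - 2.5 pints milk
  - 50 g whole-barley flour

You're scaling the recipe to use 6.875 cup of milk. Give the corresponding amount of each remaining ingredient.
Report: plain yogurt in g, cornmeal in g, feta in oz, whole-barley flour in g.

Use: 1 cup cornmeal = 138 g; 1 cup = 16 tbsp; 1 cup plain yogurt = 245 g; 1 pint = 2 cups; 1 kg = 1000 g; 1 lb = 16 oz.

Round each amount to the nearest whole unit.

plain yogurt: 758 g; cornmeal: 142 g; feta: 55 oz; whole-barley flour: 69 g

The original recipe has 5 cup of milk, so the scaling factor is 6.875 ÷ 5 = 11/8 = 1.375.
plain yogurt: 2.25 cup × 11/8 × 245 g/cup ≈ 758 g
cornmeal: 12 tbsp × 11/8 ÷ 16 tbsp/cup × 138 g/cup ≈ 142 g
feta: 2.5 lb × 11/8 × 16 oz/lb = 55 oz
whole-barley flour: 50 g × 11/8 ≈ 69 g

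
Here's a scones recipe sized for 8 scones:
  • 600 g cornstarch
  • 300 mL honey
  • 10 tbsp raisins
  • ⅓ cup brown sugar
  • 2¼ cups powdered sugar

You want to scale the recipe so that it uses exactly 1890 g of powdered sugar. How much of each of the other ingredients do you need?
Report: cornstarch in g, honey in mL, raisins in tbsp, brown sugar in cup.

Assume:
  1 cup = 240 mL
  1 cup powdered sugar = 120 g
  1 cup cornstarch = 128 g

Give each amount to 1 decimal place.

cornstarch: 4200.0 g; honey: 2100.0 mL; raisins: 70.0 tbsp; brown sugar: 2.3 cup

The original recipe has 270 g of powdered sugar, so the scaling factor is 1890 ÷ 270 = 7.
cornstarch: 600 g × 7 = 4200.0 g
honey: 300 mL × 7 = 2100.0 mL
raisins: 10 tbsp × 7 = 70.0 tbsp
brown sugar: 1/3 cup × 7 ≈ 2.3 cup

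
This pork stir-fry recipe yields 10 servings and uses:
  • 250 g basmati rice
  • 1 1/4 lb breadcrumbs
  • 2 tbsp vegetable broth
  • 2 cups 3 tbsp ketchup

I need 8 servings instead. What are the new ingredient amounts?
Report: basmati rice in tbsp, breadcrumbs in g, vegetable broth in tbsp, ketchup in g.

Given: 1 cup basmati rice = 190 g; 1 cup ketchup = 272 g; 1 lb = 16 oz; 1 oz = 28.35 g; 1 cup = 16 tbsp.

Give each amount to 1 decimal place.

Scaling factor: 8/10 = 4/5 = 0.8.
basmati rice: 250 g × 4/5 ÷ 190 g/cup × 16 tbsp/cup ≈ 16.8 tbsp
breadcrumbs: 1.25 lb × 4/5 × 16 oz/lb × 28.35 g/oz = 453.6 g
vegetable broth: 2 tbsp × 4/5 = 1.6 tbsp
ketchup: (2 cup + 3 tbsp = 2.1875 cup) × 4/5 × 272 g/cup = 476.0 g

basmati rice: 16.8 tbsp; breadcrumbs: 453.6 g; vegetable broth: 1.6 tbsp; ketchup: 476.0 g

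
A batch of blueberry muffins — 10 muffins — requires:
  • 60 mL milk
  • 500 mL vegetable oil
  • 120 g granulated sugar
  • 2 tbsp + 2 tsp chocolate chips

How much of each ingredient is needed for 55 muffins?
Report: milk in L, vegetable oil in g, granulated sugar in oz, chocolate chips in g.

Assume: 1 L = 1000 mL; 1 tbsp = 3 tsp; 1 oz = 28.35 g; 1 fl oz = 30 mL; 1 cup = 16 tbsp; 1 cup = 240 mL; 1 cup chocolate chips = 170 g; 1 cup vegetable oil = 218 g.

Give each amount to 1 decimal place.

Scaling factor: 55/10 = 11/2 = 5.5.
milk: 60 mL × 11/2 ÷ 1000 mL/L ≈ 0.3 L
vegetable oil: 500 mL × 11/2 ÷ 240 mL/cup × 218 g/cup ≈ 2497.9 g
granulated sugar: 120 g × 11/2 ÷ 28.35 g/oz ≈ 23.3 oz
chocolate chips: (2 tbsp + 2 tsp = 8/3 tbsp) × 11/2 ÷ 16 tbsp/cup × 170 g/cup ≈ 155.8 g

milk: 0.3 L; vegetable oil: 2497.9 g; granulated sugar: 23.3 oz; chocolate chips: 155.8 g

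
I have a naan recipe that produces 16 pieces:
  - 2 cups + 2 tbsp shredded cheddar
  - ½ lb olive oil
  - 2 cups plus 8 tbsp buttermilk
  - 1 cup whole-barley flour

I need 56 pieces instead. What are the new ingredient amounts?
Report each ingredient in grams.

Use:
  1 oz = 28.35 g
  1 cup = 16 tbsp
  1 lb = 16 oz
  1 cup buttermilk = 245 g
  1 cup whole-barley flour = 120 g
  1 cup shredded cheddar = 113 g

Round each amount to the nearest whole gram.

shredded cheddar: 840 g; olive oil: 794 g; buttermilk: 2144 g; whole-barley flour: 420 g

Scaling factor: 56/16 = 7/2 = 3.5.
shredded cheddar: (2 cup + 2 tbsp = 2.125 cup) × 7/2 × 113 g/cup ≈ 840 g
olive oil: 0.5 lb × 7/2 × 16 oz/lb × 28.35 g/oz ≈ 794 g
buttermilk: (2 cup + 8 tbsp = 2.5 cup) × 7/2 × 245 g/cup ≈ 2144 g
whole-barley flour: 1 cup × 7/2 × 120 g/cup = 420 g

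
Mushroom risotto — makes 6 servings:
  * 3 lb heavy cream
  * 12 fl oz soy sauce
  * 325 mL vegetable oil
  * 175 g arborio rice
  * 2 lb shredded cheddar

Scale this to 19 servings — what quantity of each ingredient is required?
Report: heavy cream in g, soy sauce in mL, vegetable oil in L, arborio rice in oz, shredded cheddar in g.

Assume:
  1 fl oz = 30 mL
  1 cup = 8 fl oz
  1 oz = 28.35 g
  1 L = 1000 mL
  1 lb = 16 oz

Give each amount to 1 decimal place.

heavy cream: 4309.2 g; soy sauce: 1140.0 mL; vegetable oil: 1.0 L; arborio rice: 19.5 oz; shredded cheddar: 2872.8 g

Scaling factor: 19/6.
heavy cream: 3 lb × 19/6 × 16 oz/lb × 28.35 g/oz = 4309.2 g
soy sauce: 12 fl oz × 19/6 × 30 mL/fl oz = 1140.0 mL
vegetable oil: 325 mL × 19/6 ÷ 1000 mL/L ≈ 1.0 L
arborio rice: 175 g × 19/6 ÷ 28.35 g/oz ≈ 19.5 oz
shredded cheddar: 2 lb × 19/6 × 16 oz/lb × 28.35 g/oz = 2872.8 g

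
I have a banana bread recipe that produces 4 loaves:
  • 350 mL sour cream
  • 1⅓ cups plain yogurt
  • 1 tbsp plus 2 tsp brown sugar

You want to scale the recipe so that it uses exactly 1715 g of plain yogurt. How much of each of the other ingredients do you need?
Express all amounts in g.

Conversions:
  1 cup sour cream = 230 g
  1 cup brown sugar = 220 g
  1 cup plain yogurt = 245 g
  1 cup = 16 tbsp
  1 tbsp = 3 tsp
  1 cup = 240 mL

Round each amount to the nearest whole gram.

sour cream: 1761 g; brown sugar: 120 g

The original recipe has 980/3 g of plain yogurt, so the scaling factor is 1715 ÷ 980/3 = 21/4 = 5.25.
sour cream: 350 mL × 21/4 ÷ 240 mL/cup × 230 g/cup ≈ 1761 g
brown sugar: (1 tbsp + 2 tsp = 5/3 tbsp) × 21/4 ÷ 16 tbsp/cup × 220 g/cup ≈ 120 g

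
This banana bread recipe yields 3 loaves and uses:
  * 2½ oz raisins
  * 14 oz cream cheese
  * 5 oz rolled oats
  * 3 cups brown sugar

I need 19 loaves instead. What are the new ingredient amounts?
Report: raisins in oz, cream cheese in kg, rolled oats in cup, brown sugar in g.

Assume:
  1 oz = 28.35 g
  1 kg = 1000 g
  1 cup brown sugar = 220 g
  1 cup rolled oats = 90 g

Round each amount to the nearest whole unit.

Scaling factor: 19/3.
raisins: 2.5 oz × 19/3 ≈ 16 oz
cream cheese: 14 oz × 19/3 × 28.35 g/oz ÷ 1000 g/kg ≈ 3 kg
rolled oats: 5 oz × 19/3 × 28.35 g/oz ÷ 90 g/cup ≈ 10 cup
brown sugar: 3 cup × 19/3 × 220 g/cup = 4180 g

raisins: 16 oz; cream cheese: 3 kg; rolled oats: 10 cup; brown sugar: 4180 g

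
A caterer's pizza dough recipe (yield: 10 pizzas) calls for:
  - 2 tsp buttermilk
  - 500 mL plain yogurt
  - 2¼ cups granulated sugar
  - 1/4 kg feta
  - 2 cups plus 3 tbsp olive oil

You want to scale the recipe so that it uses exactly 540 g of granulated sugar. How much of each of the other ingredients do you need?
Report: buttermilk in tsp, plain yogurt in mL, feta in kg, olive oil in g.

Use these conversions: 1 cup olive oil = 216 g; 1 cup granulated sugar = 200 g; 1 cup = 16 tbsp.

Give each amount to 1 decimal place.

The original recipe has 450 g of granulated sugar, so the scaling factor is 540 ÷ 450 = 6/5 = 1.2.
buttermilk: 2 tsp × 6/5 = 2.4 tsp
plain yogurt: 500 mL × 6/5 = 600.0 mL
feta: 0.25 kg × 6/5 = 0.3 kg
olive oil: (2 cup + 3 tbsp = 2.1875 cup) × 6/5 × 216 g/cup = 567.0 g

buttermilk: 2.4 tsp; plain yogurt: 600.0 mL; feta: 0.3 kg; olive oil: 567.0 g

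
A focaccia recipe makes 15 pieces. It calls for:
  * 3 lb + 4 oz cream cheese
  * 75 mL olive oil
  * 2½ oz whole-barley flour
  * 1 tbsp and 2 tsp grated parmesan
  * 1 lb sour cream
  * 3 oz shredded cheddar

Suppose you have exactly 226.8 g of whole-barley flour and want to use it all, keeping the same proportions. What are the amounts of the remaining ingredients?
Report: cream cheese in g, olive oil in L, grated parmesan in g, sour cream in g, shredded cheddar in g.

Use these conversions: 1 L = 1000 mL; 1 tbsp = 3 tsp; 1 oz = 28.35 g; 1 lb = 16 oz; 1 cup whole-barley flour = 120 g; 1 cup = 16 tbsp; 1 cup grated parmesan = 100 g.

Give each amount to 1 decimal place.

The original recipe has 70.875 g of whole-barley flour, so the scaling factor is 226.8 ÷ 70.875 = 16/5 = 3.2.
cream cheese: (3 lb + 4 oz = 3.25 lb) × 16/5 × 16 oz/lb × 28.35 g/oz ≈ 4717.4 g
olive oil: 75 mL × 16/5 ÷ 1000 mL/L ≈ 0.2 L
grated parmesan: (1 tbsp + 2 tsp = 5/3 tbsp) × 16/5 ÷ 16 tbsp/cup × 100 g/cup ≈ 33.3 g
sour cream: 1 lb × 16/5 × 16 oz/lb × 28.35 g/oz ≈ 1451.5 g
shredded cheddar: 3 oz × 16/5 × 28.35 g/oz ≈ 272.2 g

cream cheese: 4717.4 g; olive oil: 0.2 L; grated parmesan: 33.3 g; sour cream: 1451.5 g; shredded cheddar: 272.2 g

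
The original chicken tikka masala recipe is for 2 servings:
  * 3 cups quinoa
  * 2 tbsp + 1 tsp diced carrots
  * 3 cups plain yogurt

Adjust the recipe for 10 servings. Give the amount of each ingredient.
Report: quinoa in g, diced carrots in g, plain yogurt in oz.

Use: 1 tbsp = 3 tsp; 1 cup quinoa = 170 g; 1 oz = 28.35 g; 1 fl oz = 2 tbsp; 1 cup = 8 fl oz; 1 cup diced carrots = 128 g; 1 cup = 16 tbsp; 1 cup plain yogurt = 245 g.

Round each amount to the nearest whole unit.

Scaling factor: 10/2 = 5.
quinoa: 3 cup × 5 × 170 g/cup = 2550 g
diced carrots: (2 tbsp + 1 tsp = 7/3 tbsp) × 5 ÷ 16 tbsp/cup × 128 g/cup ≈ 93 g
plain yogurt: 3 cup × 5 × 245 g/cup ÷ 28.35 g/oz ≈ 130 oz

quinoa: 2550 g; diced carrots: 93 g; plain yogurt: 130 oz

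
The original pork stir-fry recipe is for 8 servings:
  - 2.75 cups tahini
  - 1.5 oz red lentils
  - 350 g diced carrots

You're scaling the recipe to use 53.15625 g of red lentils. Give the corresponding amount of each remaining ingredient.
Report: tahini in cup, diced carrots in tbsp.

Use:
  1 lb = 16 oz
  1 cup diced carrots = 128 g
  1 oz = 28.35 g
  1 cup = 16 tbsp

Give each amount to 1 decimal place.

The original recipe has 42.525 g of red lentils, so the scaling factor is 53.15625 ÷ 42.525 = 5/4 = 1.25.
tahini: 2.75 cup × 5/4 ≈ 3.4 cup
diced carrots: 350 g × 5/4 ÷ 128 g/cup × 16 tbsp/cup ≈ 54.7 tbsp

tahini: 3.4 cup; diced carrots: 54.7 tbsp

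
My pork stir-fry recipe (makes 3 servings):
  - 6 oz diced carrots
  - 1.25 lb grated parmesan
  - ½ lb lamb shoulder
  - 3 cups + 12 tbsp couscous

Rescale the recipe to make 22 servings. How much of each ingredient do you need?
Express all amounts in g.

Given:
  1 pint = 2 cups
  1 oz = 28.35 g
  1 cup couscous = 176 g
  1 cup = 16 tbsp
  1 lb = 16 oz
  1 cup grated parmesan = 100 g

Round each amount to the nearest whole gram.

Scaling factor: 22/3.
diced carrots: 6 oz × 22/3 × 28.35 g/oz ≈ 1247 g
grated parmesan: 1.25 lb × 22/3 × 16 oz/lb × 28.35 g/oz = 4158 g
lamb shoulder: 0.5 lb × 22/3 × 16 oz/lb × 28.35 g/oz ≈ 1663 g
couscous: (3 cup + 12 tbsp = 3.75 cup) × 22/3 × 176 g/cup = 4840 g

diced carrots: 1247 g; grated parmesan: 4158 g; lamb shoulder: 1663 g; couscous: 4840 g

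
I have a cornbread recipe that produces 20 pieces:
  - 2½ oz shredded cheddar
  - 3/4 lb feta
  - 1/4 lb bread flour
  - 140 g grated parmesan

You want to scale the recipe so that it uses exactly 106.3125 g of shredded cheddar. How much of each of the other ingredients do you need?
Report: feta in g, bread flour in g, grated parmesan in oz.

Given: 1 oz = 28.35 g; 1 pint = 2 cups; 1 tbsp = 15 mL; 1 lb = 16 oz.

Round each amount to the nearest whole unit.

feta: 510 g; bread flour: 170 g; grated parmesan: 7 oz

The original recipe has 70.875 g of shredded cheddar, so the scaling factor is 106.3125 ÷ 70.875 = 3/2 = 1.5.
feta: 0.75 lb × 3/2 × 16 oz/lb × 28.35 g/oz ≈ 510 g
bread flour: 0.25 lb × 3/2 × 16 oz/lb × 28.35 g/oz ≈ 170 g
grated parmesan: 140 g × 3/2 ÷ 28.35 g/oz ≈ 7 oz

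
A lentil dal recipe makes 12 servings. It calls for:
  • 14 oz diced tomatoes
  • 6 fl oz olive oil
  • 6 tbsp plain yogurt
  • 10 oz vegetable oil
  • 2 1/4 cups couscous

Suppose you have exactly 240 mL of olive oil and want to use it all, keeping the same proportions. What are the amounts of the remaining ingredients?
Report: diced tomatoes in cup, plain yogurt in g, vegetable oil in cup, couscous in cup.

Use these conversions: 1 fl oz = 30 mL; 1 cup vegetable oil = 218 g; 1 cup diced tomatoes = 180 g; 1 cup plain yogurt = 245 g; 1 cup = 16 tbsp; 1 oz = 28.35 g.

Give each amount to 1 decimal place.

The original recipe has 180 mL of olive oil, so the scaling factor is 240 ÷ 180 = 4/3.
diced tomatoes: 14 oz × 4/3 × 28.35 g/oz ÷ 180 g/cup ≈ 2.9 cup
plain yogurt: 6 tbsp × 4/3 ÷ 16 tbsp/cup × 245 g/cup = 122.5 g
vegetable oil: 10 oz × 4/3 × 28.35 g/oz ÷ 218 g/cup ≈ 1.7 cup
couscous: 2.25 cup × 4/3 = 3.0 cup

diced tomatoes: 2.9 cup; plain yogurt: 122.5 g; vegetable oil: 1.7 cup; couscous: 3.0 cup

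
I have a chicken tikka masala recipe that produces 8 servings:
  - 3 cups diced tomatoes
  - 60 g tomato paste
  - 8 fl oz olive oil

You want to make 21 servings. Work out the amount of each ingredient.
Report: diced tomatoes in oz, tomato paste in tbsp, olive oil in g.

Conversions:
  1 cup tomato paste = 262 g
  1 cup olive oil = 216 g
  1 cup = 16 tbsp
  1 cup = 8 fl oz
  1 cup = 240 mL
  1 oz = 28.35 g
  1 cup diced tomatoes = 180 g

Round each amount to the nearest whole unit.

Scaling factor: 21/8 = 2.625.
diced tomatoes: 3 cup × 21/8 × 180 g/cup ÷ 28.35 g/oz = 50 oz
tomato paste: 60 g × 21/8 ÷ 262 g/cup × 16 tbsp/cup ≈ 10 tbsp
olive oil: 8 fl oz × 21/8 ÷ 8 fl oz/cup × 216 g/cup = 567 g

diced tomatoes: 50 oz; tomato paste: 10 tbsp; olive oil: 567 g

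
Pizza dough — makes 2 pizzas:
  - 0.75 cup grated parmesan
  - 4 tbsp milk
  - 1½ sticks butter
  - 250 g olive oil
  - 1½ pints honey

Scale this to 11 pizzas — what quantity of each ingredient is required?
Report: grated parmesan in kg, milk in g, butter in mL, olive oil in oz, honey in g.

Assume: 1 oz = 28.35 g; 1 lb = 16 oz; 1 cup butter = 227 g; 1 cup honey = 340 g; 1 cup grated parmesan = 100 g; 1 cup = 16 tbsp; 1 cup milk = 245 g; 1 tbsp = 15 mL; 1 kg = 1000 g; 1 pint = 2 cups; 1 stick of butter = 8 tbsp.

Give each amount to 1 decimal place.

grated parmesan: 0.4 kg; milk: 336.9 g; butter: 990.0 mL; olive oil: 48.5 oz; honey: 5610.0 g

Scaling factor: 11/2 = 5.5.
grated parmesan: 0.75 cup × 11/2 × 100 g/cup ÷ 1000 g/kg ≈ 0.4 kg
milk: 4 tbsp × 11/2 ÷ 16 tbsp/cup × 245 g/cup ≈ 336.9 g
butter: 1.5 stick × 11/2 × 8 tbsp/stick × 15 mL/tbsp = 990.0 mL
olive oil: 250 g × 11/2 ÷ 28.35 g/oz ≈ 48.5 oz
honey: 1.5 pint × 11/2 × 2 cup/pint × 340 g/cup = 5610.0 g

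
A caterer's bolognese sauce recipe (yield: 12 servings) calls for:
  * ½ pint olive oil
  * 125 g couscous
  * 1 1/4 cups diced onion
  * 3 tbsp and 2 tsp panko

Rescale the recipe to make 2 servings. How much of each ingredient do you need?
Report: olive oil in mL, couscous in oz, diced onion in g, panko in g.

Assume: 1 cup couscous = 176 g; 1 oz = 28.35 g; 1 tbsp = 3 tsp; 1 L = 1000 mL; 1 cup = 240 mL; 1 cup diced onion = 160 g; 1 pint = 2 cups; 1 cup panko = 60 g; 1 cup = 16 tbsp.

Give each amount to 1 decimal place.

olive oil: 40.0 mL; couscous: 0.7 oz; diced onion: 33.3 g; panko: 2.3 g

Scaling factor: 2/12 = 1/6.
olive oil: 0.5 pint × 1/6 × 2 cup/pint × 240 mL/cup = 40.0 mL
couscous: 125 g × 1/6 ÷ 28.35 g/oz ≈ 0.7 oz
diced onion: 1.25 cup × 1/6 × 160 g/cup ≈ 33.3 g
panko: (3 tbsp + 2 tsp = 11/3 tbsp) × 1/6 ÷ 16 tbsp/cup × 60 g/cup ≈ 2.3 g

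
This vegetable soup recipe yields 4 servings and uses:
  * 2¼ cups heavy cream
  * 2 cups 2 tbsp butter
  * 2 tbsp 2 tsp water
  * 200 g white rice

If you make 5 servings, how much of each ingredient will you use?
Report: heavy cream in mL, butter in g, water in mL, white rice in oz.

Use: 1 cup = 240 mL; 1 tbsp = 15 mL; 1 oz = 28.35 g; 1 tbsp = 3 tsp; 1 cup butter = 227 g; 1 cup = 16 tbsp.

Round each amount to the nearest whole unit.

heavy cream: 675 mL; butter: 603 g; water: 50 mL; white rice: 9 oz

Scaling factor: 5/4 = 1.25.
heavy cream: 2.25 cup × 5/4 × 240 mL/cup = 675 mL
butter: (2 cup + 2 tbsp = 2.125 cup) × 5/4 × 227 g/cup ≈ 603 g
water: (2 tbsp + 2 tsp = 8/3 tbsp) × 5/4 × 15 mL/tbsp = 50 mL
white rice: 200 g × 5/4 ÷ 28.35 g/oz ≈ 9 oz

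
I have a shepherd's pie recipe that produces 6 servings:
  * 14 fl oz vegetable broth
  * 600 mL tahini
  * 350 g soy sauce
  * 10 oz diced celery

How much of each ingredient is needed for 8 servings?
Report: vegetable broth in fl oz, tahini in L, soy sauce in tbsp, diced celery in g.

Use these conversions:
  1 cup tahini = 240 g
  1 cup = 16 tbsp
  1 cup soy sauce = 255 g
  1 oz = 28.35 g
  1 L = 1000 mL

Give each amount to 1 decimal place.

vegetable broth: 18.7 fl oz; tahini: 0.8 L; soy sauce: 29.3 tbsp; diced celery: 378.0 g

Scaling factor: 8/6 = 4/3.
vegetable broth: 14 fl oz × 4/3 ≈ 18.7 fl oz
tahini: 600 mL × 4/3 ÷ 1000 mL/L = 0.8 L
soy sauce: 350 g × 4/3 ÷ 255 g/cup × 16 tbsp/cup ≈ 29.3 tbsp
diced celery: 10 oz × 4/3 × 28.35 g/oz = 378.0 g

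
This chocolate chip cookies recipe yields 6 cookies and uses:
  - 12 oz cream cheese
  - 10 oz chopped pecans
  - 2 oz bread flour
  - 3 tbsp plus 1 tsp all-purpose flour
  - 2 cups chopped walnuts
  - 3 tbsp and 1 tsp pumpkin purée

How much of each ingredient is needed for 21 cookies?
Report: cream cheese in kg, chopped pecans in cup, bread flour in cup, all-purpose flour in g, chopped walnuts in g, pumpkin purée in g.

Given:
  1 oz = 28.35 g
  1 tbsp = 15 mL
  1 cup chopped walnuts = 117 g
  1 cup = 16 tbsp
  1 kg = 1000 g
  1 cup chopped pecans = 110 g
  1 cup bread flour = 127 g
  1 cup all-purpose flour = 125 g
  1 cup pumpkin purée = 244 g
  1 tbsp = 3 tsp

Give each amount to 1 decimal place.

Scaling factor: 21/6 = 7/2 = 3.5.
cream cheese: 12 oz × 7/2 × 28.35 g/oz ÷ 1000 g/kg ≈ 1.2 kg
chopped pecans: 10 oz × 7/2 × 28.35 g/oz ÷ 110 g/cup ≈ 9.0 cup
bread flour: 2 oz × 7/2 × 28.35 g/oz ÷ 127 g/cup ≈ 1.6 cup
all-purpose flour: (3 tbsp + 1 tsp = 10/3 tbsp) × 7/2 ÷ 16 tbsp/cup × 125 g/cup ≈ 91.1 g
chopped walnuts: 2 cup × 7/2 × 117 g/cup = 819.0 g
pumpkin purée: (3 tbsp + 1 tsp = 10/3 tbsp) × 7/2 ÷ 16 tbsp/cup × 244 g/cup ≈ 177.9 g

cream cheese: 1.2 kg; chopped pecans: 9.0 cup; bread flour: 1.6 cup; all-purpose flour: 91.1 g; chopped walnuts: 819.0 g; pumpkin purée: 177.9 g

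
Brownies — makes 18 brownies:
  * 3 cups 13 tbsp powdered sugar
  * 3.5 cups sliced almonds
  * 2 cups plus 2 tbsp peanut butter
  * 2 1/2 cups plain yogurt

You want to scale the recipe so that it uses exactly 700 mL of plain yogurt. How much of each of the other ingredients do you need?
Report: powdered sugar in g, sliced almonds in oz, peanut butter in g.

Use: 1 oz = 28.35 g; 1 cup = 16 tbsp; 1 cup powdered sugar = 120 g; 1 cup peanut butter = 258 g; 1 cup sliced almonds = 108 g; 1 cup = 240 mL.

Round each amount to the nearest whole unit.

The original recipe has 600 mL of plain yogurt, so the scaling factor is 700 ÷ 600 = 7/6.
powdered sugar: (3 cup + 13 tbsp = 3.8125 cup) × 7/6 × 120 g/cup ≈ 534 g
sliced almonds: 3.5 cup × 7/6 × 108 g/cup ÷ 28.35 g/oz ≈ 16 oz
peanut butter: (2 cup + 2 tbsp = 2.125 cup) × 7/6 × 258 g/cup ≈ 640 g

powdered sugar: 534 g; sliced almonds: 16 oz; peanut butter: 640 g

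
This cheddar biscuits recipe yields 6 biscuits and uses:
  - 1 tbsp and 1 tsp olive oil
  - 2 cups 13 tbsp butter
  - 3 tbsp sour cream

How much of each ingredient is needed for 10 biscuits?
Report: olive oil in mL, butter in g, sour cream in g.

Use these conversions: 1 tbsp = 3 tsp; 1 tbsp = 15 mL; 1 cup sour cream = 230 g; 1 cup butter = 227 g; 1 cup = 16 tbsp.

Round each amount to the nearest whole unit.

olive oil: 33 mL; butter: 1064 g; sour cream: 72 g

Scaling factor: 10/6 = 5/3.
olive oil: (1 tbsp + 1 tsp = 4/3 tbsp) × 5/3 × 15 mL/tbsp ≈ 33 mL
butter: (2 cup + 13 tbsp = 2.8125 cup) × 5/3 × 227 g/cup ≈ 1064 g
sour cream: 3 tbsp × 5/3 ÷ 16 tbsp/cup × 230 g/cup ≈ 72 g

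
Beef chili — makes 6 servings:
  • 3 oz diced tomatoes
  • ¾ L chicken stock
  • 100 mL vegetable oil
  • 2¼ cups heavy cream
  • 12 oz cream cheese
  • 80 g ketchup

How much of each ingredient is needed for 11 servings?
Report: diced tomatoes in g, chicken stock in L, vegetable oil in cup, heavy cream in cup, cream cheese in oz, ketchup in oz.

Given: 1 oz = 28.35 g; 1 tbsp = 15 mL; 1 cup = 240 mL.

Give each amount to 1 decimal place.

Scaling factor: 11/6.
diced tomatoes: 3 oz × 11/6 × 28.35 g/oz ≈ 155.9 g
chicken stock: 0.75 L × 11/6 ≈ 1.4 L
vegetable oil: 100 mL × 11/6 ÷ 240 mL/cup ≈ 0.8 cup
heavy cream: 2.25 cup × 11/6 ≈ 4.1 cup
cream cheese: 12 oz × 11/6 = 22.0 oz
ketchup: 80 g × 11/6 ÷ 28.35 g/oz ≈ 5.2 oz

diced tomatoes: 155.9 g; chicken stock: 1.4 L; vegetable oil: 0.8 cup; heavy cream: 4.1 cup; cream cheese: 22.0 oz; ketchup: 5.2 oz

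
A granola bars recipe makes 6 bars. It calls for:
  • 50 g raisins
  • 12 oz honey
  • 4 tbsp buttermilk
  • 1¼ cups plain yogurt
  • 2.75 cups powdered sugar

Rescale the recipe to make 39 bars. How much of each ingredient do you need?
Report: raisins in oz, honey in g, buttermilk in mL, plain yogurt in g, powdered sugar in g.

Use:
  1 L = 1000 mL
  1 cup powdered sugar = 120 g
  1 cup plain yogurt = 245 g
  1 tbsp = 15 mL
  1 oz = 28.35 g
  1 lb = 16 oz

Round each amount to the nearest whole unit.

Scaling factor: 39/6 = 13/2 = 6.5.
raisins: 50 g × 13/2 ÷ 28.35 g/oz ≈ 11 oz
honey: 12 oz × 13/2 × 28.35 g/oz ≈ 2211 g
buttermilk: 4 tbsp × 13/2 × 15 mL/tbsp = 390 mL
plain yogurt: 1.25 cup × 13/2 × 245 g/cup ≈ 1991 g
powdered sugar: 2.75 cup × 13/2 × 120 g/cup = 2145 g

raisins: 11 oz; honey: 2211 g; buttermilk: 390 mL; plain yogurt: 1991 g; powdered sugar: 2145 g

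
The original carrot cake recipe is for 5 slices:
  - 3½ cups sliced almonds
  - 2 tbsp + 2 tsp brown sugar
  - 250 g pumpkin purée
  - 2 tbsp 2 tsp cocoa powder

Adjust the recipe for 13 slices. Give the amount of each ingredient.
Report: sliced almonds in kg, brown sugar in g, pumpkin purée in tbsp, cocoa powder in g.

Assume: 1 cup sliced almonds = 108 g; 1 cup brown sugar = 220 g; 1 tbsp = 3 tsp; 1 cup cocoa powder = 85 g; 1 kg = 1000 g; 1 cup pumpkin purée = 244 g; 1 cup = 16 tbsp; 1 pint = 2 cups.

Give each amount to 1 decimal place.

Scaling factor: 13/5 = 2.6.
sliced almonds: 3.5 cup × 13/5 × 108 g/cup ÷ 1000 g/kg ≈ 1.0 kg
brown sugar: (2 tbsp + 2 tsp = 8/3 tbsp) × 13/5 ÷ 16 tbsp/cup × 220 g/cup ≈ 95.3 g
pumpkin purée: 250 g × 13/5 ÷ 244 g/cup × 16 tbsp/cup ≈ 42.6 tbsp
cocoa powder: (2 tbsp + 2 tsp = 8/3 tbsp) × 13/5 ÷ 16 tbsp/cup × 85 g/cup ≈ 36.8 g

sliced almonds: 1.0 kg; brown sugar: 95.3 g; pumpkin purée: 42.6 tbsp; cocoa powder: 36.8 g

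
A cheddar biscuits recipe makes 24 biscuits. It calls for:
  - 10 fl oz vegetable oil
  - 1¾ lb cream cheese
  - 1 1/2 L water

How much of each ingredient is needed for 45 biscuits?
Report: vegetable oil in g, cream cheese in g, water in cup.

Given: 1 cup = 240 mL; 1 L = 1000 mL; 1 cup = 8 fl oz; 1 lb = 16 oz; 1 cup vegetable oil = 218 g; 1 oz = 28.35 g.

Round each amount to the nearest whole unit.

vegetable oil: 511 g; cream cheese: 1488 g; water: 12 cup

Scaling factor: 45/24 = 15/8 = 1.875.
vegetable oil: 10 fl oz × 15/8 ÷ 8 fl oz/cup × 218 g/cup ≈ 511 g
cream cheese: 1.75 lb × 15/8 × 16 oz/lb × 28.35 g/oz ≈ 1488 g
water: 1.5 L × 15/8 × 1000 mL/L ÷ 240 mL/cup ≈ 12 cup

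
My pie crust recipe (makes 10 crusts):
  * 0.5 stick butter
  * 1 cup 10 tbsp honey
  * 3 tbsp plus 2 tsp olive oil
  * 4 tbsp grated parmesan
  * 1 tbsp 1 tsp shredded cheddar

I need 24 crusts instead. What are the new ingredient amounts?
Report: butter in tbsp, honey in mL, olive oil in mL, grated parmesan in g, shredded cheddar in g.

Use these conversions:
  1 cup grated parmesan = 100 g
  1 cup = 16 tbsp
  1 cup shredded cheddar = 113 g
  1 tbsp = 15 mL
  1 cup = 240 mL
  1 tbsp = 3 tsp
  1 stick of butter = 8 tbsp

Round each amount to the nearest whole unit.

Scaling factor: 24/10 = 12/5 = 2.4.
butter: 0.5 stick × 12/5 × 8 tbsp/stick ≈ 10 tbsp
honey: (1 cup + 10 tbsp = 1.625 cup) × 12/5 × 240 mL/cup = 936 mL
olive oil: (3 tbsp + 2 tsp = 11/3 tbsp) × 12/5 × 15 mL/tbsp = 132 mL
grated parmesan: 4 tbsp × 12/5 ÷ 16 tbsp/cup × 100 g/cup = 60 g
shredded cheddar: (1 tbsp + 1 tsp = 4/3 tbsp) × 12/5 ÷ 16 tbsp/cup × 113 g/cup ≈ 23 g

butter: 10 tbsp; honey: 936 mL; olive oil: 132 mL; grated parmesan: 60 g; shredded cheddar: 23 g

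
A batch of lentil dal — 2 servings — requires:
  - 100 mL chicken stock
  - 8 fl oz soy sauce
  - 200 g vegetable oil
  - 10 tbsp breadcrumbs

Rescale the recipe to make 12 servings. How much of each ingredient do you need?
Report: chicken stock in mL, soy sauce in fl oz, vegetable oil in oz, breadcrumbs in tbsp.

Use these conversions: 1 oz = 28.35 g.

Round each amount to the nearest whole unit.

Scaling factor: 12/2 = 6.
chicken stock: 100 mL × 6 = 600 mL
soy sauce: 8 fl oz × 6 = 48 fl oz
vegetable oil: 200 g × 6 ÷ 28.35 g/oz ≈ 42 oz
breadcrumbs: 10 tbsp × 6 = 60 tbsp

chicken stock: 600 mL; soy sauce: 48 fl oz; vegetable oil: 42 oz; breadcrumbs: 60 tbsp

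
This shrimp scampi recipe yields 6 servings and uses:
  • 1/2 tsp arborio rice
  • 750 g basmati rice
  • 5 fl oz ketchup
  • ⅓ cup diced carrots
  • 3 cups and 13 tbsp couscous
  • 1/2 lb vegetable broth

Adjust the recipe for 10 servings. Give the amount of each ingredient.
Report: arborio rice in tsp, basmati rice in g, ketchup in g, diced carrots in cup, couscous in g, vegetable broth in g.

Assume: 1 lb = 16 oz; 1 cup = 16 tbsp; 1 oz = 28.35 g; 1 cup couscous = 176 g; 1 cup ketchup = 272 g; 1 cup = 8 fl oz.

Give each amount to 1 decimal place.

arborio rice: 0.8 tsp; basmati rice: 1250.0 g; ketchup: 283.3 g; diced carrots: 0.6 cup; couscous: 1118.3 g; vegetable broth: 378.0 g

Scaling factor: 10/6 = 5/3.
arborio rice: 0.5 tsp × 5/3 ≈ 0.8 tsp
basmati rice: 750 g × 5/3 = 1250.0 g
ketchup: 5 fl oz × 5/3 ÷ 8 fl oz/cup × 272 g/cup ≈ 283.3 g
diced carrots: 1/3 cup × 5/3 ≈ 0.6 cup
couscous: (3 cup + 13 tbsp = 3.8125 cup) × 5/3 × 176 g/cup ≈ 1118.3 g
vegetable broth: 0.5 lb × 5/3 × 16 oz/lb × 28.35 g/oz = 378.0 g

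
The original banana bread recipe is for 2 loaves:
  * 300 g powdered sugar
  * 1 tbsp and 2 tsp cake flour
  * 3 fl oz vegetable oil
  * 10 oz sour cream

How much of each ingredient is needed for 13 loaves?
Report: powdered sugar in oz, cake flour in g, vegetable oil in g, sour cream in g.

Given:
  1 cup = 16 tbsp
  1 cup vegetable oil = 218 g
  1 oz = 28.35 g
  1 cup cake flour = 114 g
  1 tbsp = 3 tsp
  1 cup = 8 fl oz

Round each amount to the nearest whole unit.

powdered sugar: 69 oz; cake flour: 77 g; vegetable oil: 531 g; sour cream: 1843 g

Scaling factor: 13/2 = 6.5.
powdered sugar: 300 g × 13/2 ÷ 28.35 g/oz ≈ 69 oz
cake flour: (1 tbsp + 2 tsp = 5/3 tbsp) × 13/2 ÷ 16 tbsp/cup × 114 g/cup ≈ 77 g
vegetable oil: 3 fl oz × 13/2 ÷ 8 fl oz/cup × 218 g/cup ≈ 531 g
sour cream: 10 oz × 13/2 × 28.35 g/oz ≈ 1843 g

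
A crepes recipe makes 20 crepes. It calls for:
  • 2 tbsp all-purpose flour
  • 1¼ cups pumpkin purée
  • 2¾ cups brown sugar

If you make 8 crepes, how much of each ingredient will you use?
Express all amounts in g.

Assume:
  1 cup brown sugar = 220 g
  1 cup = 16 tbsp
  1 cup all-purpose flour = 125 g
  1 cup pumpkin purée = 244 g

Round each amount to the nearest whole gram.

Scaling factor: 8/20 = 2/5 = 0.4.
all-purpose flour: 2 tbsp × 2/5 ÷ 16 tbsp/cup × 125 g/cup ≈ 6 g
pumpkin purée: 1.25 cup × 2/5 × 244 g/cup = 122 g
brown sugar: 2.75 cup × 2/5 × 220 g/cup = 242 g

all-purpose flour: 6 g; pumpkin purée: 122 g; brown sugar: 242 g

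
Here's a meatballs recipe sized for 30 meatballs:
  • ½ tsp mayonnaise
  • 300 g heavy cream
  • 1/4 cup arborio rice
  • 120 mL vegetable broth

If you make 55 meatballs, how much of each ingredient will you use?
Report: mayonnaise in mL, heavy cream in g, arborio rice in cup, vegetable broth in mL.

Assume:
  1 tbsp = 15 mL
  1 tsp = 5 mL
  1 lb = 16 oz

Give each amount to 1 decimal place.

Scaling factor: 55/30 = 11/6.
mayonnaise: 0.5 tsp × 11/6 × 5 mL/tsp ≈ 4.6 mL
heavy cream: 300 g × 11/6 = 550.0 g
arborio rice: 0.25 cup × 11/6 ≈ 0.5 cup
vegetable broth: 120 mL × 11/6 = 220.0 mL

mayonnaise: 4.6 mL; heavy cream: 550.0 g; arborio rice: 0.5 cup; vegetable broth: 220.0 mL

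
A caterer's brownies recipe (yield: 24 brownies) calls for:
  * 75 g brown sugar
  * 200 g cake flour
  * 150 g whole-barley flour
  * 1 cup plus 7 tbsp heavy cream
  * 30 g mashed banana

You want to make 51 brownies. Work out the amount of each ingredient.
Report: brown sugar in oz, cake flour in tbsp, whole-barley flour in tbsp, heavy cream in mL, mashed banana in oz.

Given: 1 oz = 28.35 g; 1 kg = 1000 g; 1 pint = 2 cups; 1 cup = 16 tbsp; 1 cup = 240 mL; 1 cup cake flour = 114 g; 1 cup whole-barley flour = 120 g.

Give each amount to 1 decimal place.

Scaling factor: 51/24 = 17/8 = 2.125.
brown sugar: 75 g × 17/8 ÷ 28.35 g/oz ≈ 5.6 oz
cake flour: 200 g × 17/8 ÷ 114 g/cup × 16 tbsp/cup ≈ 59.6 tbsp
whole-barley flour: 150 g × 17/8 ÷ 120 g/cup × 16 tbsp/cup = 42.5 tbsp
heavy cream: (1 cup + 7 tbsp = 1.4375 cup) × 17/8 × 240 mL/cup ≈ 733.1 mL
mashed banana: 30 g × 17/8 ÷ 28.35 g/oz ≈ 2.2 oz

brown sugar: 5.6 oz; cake flour: 59.6 tbsp; whole-barley flour: 42.5 tbsp; heavy cream: 733.1 mL; mashed banana: 2.2 oz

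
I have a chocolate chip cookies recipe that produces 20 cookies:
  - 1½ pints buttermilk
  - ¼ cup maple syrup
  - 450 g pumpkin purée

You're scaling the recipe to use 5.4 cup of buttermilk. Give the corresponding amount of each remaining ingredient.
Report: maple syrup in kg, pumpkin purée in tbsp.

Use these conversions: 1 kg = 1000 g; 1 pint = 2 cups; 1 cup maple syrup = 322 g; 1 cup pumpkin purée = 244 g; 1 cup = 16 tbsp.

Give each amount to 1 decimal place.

The original recipe has 3 cup of buttermilk, so the scaling factor is 5.4 ÷ 3 = 9/5 = 1.8.
maple syrup: 0.25 cup × 9/5 × 322 g/cup ÷ 1000 g/kg ≈ 0.1 kg
pumpkin purée: 450 g × 9/5 ÷ 244 g/cup × 16 tbsp/cup ≈ 53.1 tbsp

maple syrup: 0.1 kg; pumpkin purée: 53.1 tbsp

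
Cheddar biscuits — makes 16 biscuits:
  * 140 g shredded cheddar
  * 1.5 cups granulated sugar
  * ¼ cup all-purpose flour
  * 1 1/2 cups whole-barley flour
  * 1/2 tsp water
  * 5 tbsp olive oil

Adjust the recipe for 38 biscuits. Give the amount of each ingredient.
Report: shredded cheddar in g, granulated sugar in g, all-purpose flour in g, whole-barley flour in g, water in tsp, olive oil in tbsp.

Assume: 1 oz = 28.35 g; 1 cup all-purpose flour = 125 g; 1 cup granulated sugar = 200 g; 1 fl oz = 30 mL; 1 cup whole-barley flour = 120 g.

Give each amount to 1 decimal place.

shredded cheddar: 332.5 g; granulated sugar: 712.5 g; all-purpose flour: 74.2 g; whole-barley flour: 427.5 g; water: 1.2 tsp; olive oil: 11.9 tbsp

Scaling factor: 38/16 = 19/8 = 2.375.
shredded cheddar: 140 g × 19/8 = 332.5 g
granulated sugar: 1.5 cup × 19/8 × 200 g/cup = 712.5 g
all-purpose flour: 0.25 cup × 19/8 × 125 g/cup ≈ 74.2 g
whole-barley flour: 1.5 cup × 19/8 × 120 g/cup = 427.5 g
water: 0.5 tsp × 19/8 ≈ 1.2 tsp
olive oil: 5 tbsp × 19/8 ≈ 11.9 tbsp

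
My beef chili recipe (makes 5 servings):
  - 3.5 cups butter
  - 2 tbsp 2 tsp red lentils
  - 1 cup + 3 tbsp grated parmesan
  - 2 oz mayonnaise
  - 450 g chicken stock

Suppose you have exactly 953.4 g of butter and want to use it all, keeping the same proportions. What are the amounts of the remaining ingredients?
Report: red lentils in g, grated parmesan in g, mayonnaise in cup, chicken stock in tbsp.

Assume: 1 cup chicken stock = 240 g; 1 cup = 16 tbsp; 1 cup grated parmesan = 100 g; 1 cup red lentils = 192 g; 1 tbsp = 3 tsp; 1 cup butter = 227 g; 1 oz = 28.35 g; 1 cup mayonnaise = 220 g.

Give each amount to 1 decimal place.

red lentils: 38.4 g; grated parmesan: 142.5 g; mayonnaise: 0.3 cup; chicken stock: 36.0 tbsp

The original recipe has 794.5 g of butter, so the scaling factor is 953.4 ÷ 794.5 = 6/5 = 1.2.
red lentils: (2 tbsp + 2 tsp = 8/3 tbsp) × 6/5 ÷ 16 tbsp/cup × 192 g/cup = 38.4 g
grated parmesan: (1 cup + 3 tbsp = 1.1875 cup) × 6/5 × 100 g/cup = 142.5 g
mayonnaise: 2 oz × 6/5 × 28.35 g/oz ÷ 220 g/cup ≈ 0.3 cup
chicken stock: 450 g × 6/5 ÷ 240 g/cup × 16 tbsp/cup = 36.0 tbsp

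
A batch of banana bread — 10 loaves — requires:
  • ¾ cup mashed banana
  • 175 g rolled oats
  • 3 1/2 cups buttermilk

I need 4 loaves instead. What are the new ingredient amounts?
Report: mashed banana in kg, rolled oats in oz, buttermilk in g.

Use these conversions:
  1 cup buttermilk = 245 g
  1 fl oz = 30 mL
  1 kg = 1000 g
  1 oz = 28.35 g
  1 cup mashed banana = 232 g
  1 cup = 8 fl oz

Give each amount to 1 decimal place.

Scaling factor: 4/10 = 2/5 = 0.4.
mashed banana: 0.75 cup × 2/5 × 232 g/cup ÷ 1000 g/kg ≈ 0.1 kg
rolled oats: 175 g × 2/5 ÷ 28.35 g/oz ≈ 2.5 oz
buttermilk: 3.5 cup × 2/5 × 245 g/cup = 343.0 g

mashed banana: 0.1 kg; rolled oats: 2.5 oz; buttermilk: 343.0 g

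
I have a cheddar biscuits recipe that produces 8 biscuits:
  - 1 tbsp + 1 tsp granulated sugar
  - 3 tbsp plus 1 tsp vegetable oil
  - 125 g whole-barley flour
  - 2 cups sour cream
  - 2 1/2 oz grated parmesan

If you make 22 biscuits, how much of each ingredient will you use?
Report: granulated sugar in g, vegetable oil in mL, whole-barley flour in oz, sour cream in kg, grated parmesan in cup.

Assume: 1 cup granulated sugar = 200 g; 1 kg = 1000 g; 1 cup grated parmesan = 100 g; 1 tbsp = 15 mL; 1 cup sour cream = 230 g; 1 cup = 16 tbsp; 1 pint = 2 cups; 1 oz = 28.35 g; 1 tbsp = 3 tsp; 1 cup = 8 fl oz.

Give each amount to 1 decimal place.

Scaling factor: 22/8 = 11/4 = 2.75.
granulated sugar: (1 tbsp + 1 tsp = 4/3 tbsp) × 11/4 ÷ 16 tbsp/cup × 200 g/cup ≈ 45.8 g
vegetable oil: (3 tbsp + 1 tsp = 10/3 tbsp) × 11/4 × 15 mL/tbsp = 137.5 mL
whole-barley flour: 125 g × 11/4 ÷ 28.35 g/oz ≈ 12.1 oz
sour cream: 2 cup × 11/4 × 230 g/cup ÷ 1000 g/kg ≈ 1.3 kg
grated parmesan: 2.5 oz × 11/4 × 28.35 g/oz ÷ 100 g/cup ≈ 1.9 cup

granulated sugar: 45.8 g; vegetable oil: 137.5 mL; whole-barley flour: 12.1 oz; sour cream: 1.3 kg; grated parmesan: 1.9 cup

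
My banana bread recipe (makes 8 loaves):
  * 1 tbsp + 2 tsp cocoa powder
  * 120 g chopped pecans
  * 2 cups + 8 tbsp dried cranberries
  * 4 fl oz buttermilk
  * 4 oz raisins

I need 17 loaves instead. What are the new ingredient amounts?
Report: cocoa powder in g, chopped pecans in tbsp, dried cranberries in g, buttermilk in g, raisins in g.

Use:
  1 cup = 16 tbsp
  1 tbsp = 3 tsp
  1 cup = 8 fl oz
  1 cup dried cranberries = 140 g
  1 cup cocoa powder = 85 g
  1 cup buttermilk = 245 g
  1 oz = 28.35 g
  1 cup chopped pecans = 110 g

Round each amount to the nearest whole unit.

Scaling factor: 17/8 = 2.125.
cocoa powder: (1 tbsp + 2 tsp = 5/3 tbsp) × 17/8 ÷ 16 tbsp/cup × 85 g/cup ≈ 19 g
chopped pecans: 120 g × 17/8 ÷ 110 g/cup × 16 tbsp/cup ≈ 37 tbsp
dried cranberries: (2 cup + 8 tbsp = 2.5 cup) × 17/8 × 140 g/cup ≈ 744 g
buttermilk: 4 fl oz × 17/8 ÷ 8 fl oz/cup × 245 g/cup ≈ 260 g
raisins: 4 oz × 17/8 × 28.35 g/oz ≈ 241 g

cocoa powder: 19 g; chopped pecans: 37 tbsp; dried cranberries: 744 g; buttermilk: 260 g; raisins: 241 g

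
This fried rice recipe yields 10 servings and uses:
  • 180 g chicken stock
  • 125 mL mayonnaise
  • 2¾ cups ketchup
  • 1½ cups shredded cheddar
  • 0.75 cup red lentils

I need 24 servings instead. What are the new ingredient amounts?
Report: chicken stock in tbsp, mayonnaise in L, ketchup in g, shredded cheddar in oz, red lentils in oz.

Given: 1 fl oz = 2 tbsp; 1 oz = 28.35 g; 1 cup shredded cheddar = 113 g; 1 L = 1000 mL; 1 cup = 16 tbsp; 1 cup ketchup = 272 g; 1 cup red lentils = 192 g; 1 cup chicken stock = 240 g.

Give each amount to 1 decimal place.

chicken stock: 28.8 tbsp; mayonnaise: 0.3 L; ketchup: 1795.2 g; shredded cheddar: 14.3 oz; red lentils: 12.2 oz

Scaling factor: 24/10 = 12/5 = 2.4.
chicken stock: 180 g × 12/5 ÷ 240 g/cup × 16 tbsp/cup = 28.8 tbsp
mayonnaise: 125 mL × 12/5 ÷ 1000 mL/L = 0.3 L
ketchup: 2.75 cup × 12/5 × 272 g/cup = 1795.2 g
shredded cheddar: 1.5 cup × 12/5 × 113 g/cup ÷ 28.35 g/oz ≈ 14.3 oz
red lentils: 0.75 cup × 12/5 × 192 g/cup ÷ 28.35 g/oz ≈ 12.2 oz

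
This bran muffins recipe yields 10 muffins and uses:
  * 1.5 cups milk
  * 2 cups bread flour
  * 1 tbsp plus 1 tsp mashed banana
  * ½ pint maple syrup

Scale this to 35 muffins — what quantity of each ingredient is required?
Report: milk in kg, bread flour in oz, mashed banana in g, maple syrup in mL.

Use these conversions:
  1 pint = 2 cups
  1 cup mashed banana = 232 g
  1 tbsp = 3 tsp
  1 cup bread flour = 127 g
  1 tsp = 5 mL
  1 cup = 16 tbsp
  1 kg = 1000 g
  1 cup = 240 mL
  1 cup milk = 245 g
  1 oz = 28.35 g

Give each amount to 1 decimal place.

milk: 1.3 kg; bread flour: 31.4 oz; mashed banana: 67.7 g; maple syrup: 840.0 mL

Scaling factor: 35/10 = 7/2 = 3.5.
milk: 1.5 cup × 7/2 × 245 g/cup ÷ 1000 g/kg ≈ 1.3 kg
bread flour: 2 cup × 7/2 × 127 g/cup ÷ 28.35 g/oz ≈ 31.4 oz
mashed banana: (1 tbsp + 1 tsp = 4/3 tbsp) × 7/2 ÷ 16 tbsp/cup × 232 g/cup ≈ 67.7 g
maple syrup: 0.5 pint × 7/2 × 2 cup/pint × 240 mL/cup = 840.0 mL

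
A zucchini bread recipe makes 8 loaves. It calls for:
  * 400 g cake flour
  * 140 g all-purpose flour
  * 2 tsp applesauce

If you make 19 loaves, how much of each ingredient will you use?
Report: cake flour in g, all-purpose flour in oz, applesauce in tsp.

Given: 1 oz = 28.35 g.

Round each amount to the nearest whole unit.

Scaling factor: 19/8 = 2.375.
cake flour: 400 g × 19/8 = 950 g
all-purpose flour: 140 g × 19/8 ÷ 28.35 g/oz ≈ 12 oz
applesauce: 2 tsp × 19/8 ≈ 5 tsp

cake flour: 950 g; all-purpose flour: 12 oz; applesauce: 5 tsp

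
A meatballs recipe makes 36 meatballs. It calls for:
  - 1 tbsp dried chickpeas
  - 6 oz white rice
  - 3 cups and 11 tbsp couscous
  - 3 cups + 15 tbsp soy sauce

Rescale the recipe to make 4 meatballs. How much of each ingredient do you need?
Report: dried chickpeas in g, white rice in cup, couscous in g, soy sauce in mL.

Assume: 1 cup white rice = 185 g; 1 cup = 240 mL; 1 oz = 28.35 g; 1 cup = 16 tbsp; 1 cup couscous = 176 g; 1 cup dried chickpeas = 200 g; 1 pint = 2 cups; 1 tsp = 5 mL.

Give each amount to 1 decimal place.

Scaling factor: 4/36 = 1/9.
dried chickpeas: 1 tbsp × 1/9 ÷ 16 tbsp/cup × 200 g/cup ≈ 1.4 g
white rice: 6 oz × 1/9 × 28.35 g/oz ÷ 185 g/cup ≈ 0.1 cup
couscous: (3 cup + 11 tbsp = 3.6875 cup) × 1/9 × 176 g/cup ≈ 72.1 g
soy sauce: (3 cup + 15 tbsp = 3.9375 cup) × 1/9 × 240 mL/cup = 105.0 mL

dried chickpeas: 1.4 g; white rice: 0.1 cup; couscous: 72.1 g; soy sauce: 105.0 mL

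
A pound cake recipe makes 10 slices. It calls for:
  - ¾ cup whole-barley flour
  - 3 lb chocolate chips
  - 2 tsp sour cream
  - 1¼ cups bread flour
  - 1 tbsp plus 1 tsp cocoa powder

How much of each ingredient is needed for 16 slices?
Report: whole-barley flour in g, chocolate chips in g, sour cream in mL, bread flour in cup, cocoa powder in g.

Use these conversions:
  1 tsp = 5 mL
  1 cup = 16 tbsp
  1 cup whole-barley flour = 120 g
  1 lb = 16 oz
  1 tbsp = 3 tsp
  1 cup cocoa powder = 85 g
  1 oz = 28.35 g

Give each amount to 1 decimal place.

Scaling factor: 16/10 = 8/5 = 1.6.
whole-barley flour: 0.75 cup × 8/5 × 120 g/cup = 144.0 g
chocolate chips: 3 lb × 8/5 × 16 oz/lb × 28.35 g/oz ≈ 2177.3 g
sour cream: 2 tsp × 8/5 × 5 mL/tsp = 16.0 mL
bread flour: 1.25 cup × 8/5 = 2.0 cup
cocoa powder: (1 tbsp + 1 tsp = 4/3 tbsp) × 8/5 ÷ 16 tbsp/cup × 85 g/cup ≈ 11.3 g

whole-barley flour: 144.0 g; chocolate chips: 2177.3 g; sour cream: 16.0 mL; bread flour: 2.0 cup; cocoa powder: 11.3 g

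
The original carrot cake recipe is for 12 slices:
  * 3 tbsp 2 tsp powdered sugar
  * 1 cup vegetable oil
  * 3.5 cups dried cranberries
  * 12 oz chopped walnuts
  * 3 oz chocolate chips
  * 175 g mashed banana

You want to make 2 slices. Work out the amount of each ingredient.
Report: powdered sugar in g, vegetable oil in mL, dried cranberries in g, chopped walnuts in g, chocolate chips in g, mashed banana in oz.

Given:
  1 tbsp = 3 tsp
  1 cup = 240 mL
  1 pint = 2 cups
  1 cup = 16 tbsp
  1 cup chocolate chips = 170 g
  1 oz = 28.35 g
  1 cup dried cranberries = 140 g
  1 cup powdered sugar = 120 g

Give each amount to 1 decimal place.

Scaling factor: 2/12 = 1/6.
powdered sugar: (3 tbsp + 2 tsp = 11/3 tbsp) × 1/6 ÷ 16 tbsp/cup × 120 g/cup ≈ 4.6 g
vegetable oil: 1 cup × 1/6 × 240 mL/cup = 40.0 mL
dried cranberries: 3.5 cup × 1/6 × 140 g/cup ≈ 81.7 g
chopped walnuts: 12 oz × 1/6 × 28.35 g/oz = 56.7 g
chocolate chips: 3 oz × 1/6 × 28.35 g/oz ≈ 14.2 g
mashed banana: 175 g × 1/6 ÷ 28.35 g/oz ≈ 1.0 oz

powdered sugar: 4.6 g; vegetable oil: 40.0 mL; dried cranberries: 81.7 g; chopped walnuts: 56.7 g; chocolate chips: 14.2 g; mashed banana: 1.0 oz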